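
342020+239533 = 581553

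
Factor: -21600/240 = -1*2^1*3^2*5^1 = -90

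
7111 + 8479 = 15590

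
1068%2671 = 1068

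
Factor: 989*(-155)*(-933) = 3^1*5^1*23^1*31^1*43^1*311^1 = 143024235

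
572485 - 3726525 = -3154040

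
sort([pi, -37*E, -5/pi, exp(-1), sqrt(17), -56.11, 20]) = [-37*E, -56.11, -5/pi, exp(-1), pi, sqrt(17), 20]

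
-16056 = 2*(-8028)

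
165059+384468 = 549527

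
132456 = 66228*2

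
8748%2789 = 381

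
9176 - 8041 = 1135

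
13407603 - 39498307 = -26090704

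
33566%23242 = 10324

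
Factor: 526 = 2^1 * 263^1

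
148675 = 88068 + 60607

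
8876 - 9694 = -818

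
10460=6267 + 4193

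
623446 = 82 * 7603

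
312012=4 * 78003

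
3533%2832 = 701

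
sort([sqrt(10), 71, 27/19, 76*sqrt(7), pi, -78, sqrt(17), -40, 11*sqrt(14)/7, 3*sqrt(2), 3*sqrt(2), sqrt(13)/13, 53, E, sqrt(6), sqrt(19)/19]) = [-78, -40, sqrt(19)/19, sqrt(13)/13, 27/19, sqrt(6), E, pi, sqrt(10), sqrt(17), 3*sqrt(2), 3*sqrt(2), 11*sqrt(14)/7, 53, 71, 76*sqrt(7)]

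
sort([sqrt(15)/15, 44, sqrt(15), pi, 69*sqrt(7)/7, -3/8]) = [-3/8, sqrt(15)/15, pi, sqrt(15), 69*sqrt(7)/7, 44]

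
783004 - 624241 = 158763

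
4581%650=31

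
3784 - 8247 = -4463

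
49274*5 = 246370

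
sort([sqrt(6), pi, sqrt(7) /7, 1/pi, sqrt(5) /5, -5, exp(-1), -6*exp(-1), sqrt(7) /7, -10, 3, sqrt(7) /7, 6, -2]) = [-10, -5, -6*exp(-1), -2, 1/pi, exp(-1), sqrt(7) /7, sqrt(7) /7, sqrt(7) /7, sqrt(5) /5, sqrt(6), 3, pi, 6]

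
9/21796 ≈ 0.000413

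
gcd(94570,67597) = 1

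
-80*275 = -22000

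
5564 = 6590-1026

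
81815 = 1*81815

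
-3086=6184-9270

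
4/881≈0.00454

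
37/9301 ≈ 0.00398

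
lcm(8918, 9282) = 454818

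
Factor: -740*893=-1*2^2*5^1*19^1*37^1*47^1=-660820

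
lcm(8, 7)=56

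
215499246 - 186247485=29251761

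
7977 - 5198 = 2779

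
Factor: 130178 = 2^1*65089^1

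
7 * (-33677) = -235739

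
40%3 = 1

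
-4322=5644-9966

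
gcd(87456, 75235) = 1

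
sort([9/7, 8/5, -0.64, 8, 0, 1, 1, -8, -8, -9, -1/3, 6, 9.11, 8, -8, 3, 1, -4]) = [-9, -8, -8, -8, -4, -0.64, -1/3, 0, 1, 1, 1, 9/7, 8/5, 3, 6, 8, 8, 9.11]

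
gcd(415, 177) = 1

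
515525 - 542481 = -26956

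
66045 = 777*85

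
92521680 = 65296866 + 27224814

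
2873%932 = 77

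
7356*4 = 29424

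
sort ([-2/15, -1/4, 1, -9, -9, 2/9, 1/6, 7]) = [-9, -9, -1/4, -2/15, 1/6, 2/9, 1, 7]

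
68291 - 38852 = 29439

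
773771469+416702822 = 1190474291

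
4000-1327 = 2673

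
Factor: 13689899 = 19^1*23^1*31327^1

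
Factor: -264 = -1 * 2^3 * 3^1 * 11^1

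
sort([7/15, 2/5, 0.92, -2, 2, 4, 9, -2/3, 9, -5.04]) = [-5.04, -2, -2/3, 2/5, 7/15, 0.92, 2, 4, 9, 9]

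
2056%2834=2056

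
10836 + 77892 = 88728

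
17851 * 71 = 1267421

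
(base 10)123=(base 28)4b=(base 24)53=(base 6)323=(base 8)173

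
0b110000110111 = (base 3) 11021211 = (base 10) 3127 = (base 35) 2jc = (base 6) 22251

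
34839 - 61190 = -26351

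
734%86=46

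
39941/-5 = -7988 - 1/5 = -7988.20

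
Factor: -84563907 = -1*3^1*37^1*149^1*5113^1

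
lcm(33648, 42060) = 168240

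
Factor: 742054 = 2^1*371027^1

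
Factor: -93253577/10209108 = -1*2^(-2)*3^(-1)*7^(-1)*13^(-1)*19^1*89^1*9349^(-1)*55147^1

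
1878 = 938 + 940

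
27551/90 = 306+11/90 ≈ 306.12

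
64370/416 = 32185/208 ≈ 154.74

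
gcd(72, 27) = 9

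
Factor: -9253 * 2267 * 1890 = -1 * 2^1 * 3^3 * 5^1 * 7^1 * 19^1 * 487^1 * 2267^1 = -39645681390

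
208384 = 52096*4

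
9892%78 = 64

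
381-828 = -447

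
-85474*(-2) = 170948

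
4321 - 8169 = -3848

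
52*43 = 2236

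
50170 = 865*58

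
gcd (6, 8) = 2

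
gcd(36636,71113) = 1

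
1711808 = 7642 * 224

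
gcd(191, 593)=1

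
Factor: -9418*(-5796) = 2^3*3^2*7^1*17^1*23^1*277^1 = 54586728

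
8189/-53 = -154 - 27/53 ≈ -154.51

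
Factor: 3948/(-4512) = -1*2^(-3)*7^1 = -7/8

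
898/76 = 11 + 31/38≈11.82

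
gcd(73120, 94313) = 1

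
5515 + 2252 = 7767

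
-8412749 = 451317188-459729937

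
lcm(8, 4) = 8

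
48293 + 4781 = 53074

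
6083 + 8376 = 14459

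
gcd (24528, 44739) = 3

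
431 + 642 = 1073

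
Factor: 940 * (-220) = -1 * 2^4 * 5^2 * 11^1 * 47^1 = -206800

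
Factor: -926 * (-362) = 2^2 * 181^1 * 463^1 = 335212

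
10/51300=1/5130 ≈ 0.000195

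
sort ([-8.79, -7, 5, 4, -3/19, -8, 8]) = [-8.79, -8, -7, -3/19, 4, 5, 8]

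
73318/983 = 74+576/983 ≈ 74.59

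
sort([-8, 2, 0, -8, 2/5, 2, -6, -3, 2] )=[-8, -8, -6, -3, 0, 2/5, 2, 2, 2] 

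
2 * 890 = 1780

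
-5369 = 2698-8067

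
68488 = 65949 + 2539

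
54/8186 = 27/4093 ≈ 0.00660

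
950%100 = 50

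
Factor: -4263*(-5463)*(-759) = -1*3^4*7^2*11^1*23^1*29^1*607^1 = -17676175671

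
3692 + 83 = 3775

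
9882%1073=225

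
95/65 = 1+6/13 ≈ 1.46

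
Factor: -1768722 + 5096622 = 2^2 * 3^1 * 5^2 * 11093^1 = 3327900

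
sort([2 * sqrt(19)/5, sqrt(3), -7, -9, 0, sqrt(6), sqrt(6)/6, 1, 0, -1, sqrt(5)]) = [-9, -7, -1, 0, 0, sqrt(6)/6, 1, sqrt(3), 2 * sqrt(19)/5, sqrt(5), sqrt(6)]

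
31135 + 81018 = 112153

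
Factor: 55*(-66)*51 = -1*2^1*3^2*5^1*11^2*17^1 = -185130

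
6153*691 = 4251723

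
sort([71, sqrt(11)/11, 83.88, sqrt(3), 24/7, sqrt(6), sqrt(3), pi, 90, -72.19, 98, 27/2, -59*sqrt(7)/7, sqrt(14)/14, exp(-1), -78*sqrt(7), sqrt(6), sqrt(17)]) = [-78*sqrt(7), -72.19, -59*sqrt(7)/7, sqrt(14)/14, sqrt(11)/11, exp(-1), sqrt(3), sqrt(3), sqrt(6), sqrt(6), pi, 24/7, sqrt(17), 27/2, 71, 83.88, 90, 98]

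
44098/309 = 142 + 220/309 ≈ 142.71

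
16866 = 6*2811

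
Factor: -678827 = -1*17^1*73^1*547^1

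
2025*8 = 16200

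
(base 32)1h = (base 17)2f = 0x31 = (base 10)49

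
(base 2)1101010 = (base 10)106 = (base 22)4i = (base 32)3a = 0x6a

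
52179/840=62 + 33/280 ≈ 62.12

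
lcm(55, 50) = 550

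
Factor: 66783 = 3^1*113^1*197^1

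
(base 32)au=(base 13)20c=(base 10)350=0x15e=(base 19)i8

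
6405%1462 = 557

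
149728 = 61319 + 88409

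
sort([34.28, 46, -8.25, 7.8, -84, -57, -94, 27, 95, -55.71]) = [-94, -84, -57, -55.71, -8.25, 7.8, 27, 34.28, 46, 95]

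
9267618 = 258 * 35921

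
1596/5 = 319 + 1/5 = 319.20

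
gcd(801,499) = 1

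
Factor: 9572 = 2^2*2393^1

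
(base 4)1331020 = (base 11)6020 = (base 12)4774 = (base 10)8008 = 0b1111101001000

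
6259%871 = 162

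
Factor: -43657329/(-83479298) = 2^(-1) * 3^1 * 7^(-1) * 379^(-1) * 15733^(-1) * 14552443^1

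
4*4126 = 16504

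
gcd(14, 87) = 1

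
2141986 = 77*27818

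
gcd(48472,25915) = 73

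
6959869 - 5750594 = 1209275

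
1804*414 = 746856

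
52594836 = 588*89447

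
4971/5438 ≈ 0.914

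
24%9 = 6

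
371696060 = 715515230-343819170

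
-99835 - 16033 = -115868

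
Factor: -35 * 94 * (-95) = 2^1 * 5^2 * 7^1 * 19^1 * 47^1 = 312550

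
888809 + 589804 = 1478613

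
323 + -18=305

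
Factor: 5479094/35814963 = 2^1*3^(-1)*59^2*661^(-1)*787^1*18061^(-1)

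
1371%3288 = 1371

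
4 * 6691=26764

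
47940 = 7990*6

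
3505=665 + 2840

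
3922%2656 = 1266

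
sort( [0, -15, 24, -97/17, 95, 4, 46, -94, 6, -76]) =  [-94, -76, -15, -97/17, 0, 4, 6, 24, 46, 95]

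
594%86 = 78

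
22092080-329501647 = -307409567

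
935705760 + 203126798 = 1138832558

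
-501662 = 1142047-1643709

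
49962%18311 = 13340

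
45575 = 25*1823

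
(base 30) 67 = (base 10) 187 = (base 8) 273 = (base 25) 7c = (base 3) 20221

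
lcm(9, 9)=9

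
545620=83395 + 462225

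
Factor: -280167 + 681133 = 2^1*200483^1 = 400966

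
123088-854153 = -731065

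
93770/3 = 31256+2/3 ≈ 31256.67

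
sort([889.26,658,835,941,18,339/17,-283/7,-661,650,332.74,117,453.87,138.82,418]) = [-661,-283/7,18,339/17,117,138.82,332.74,418,453.87,650,658,835,889.26,941]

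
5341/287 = 763/41 ≈ 18.61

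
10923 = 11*993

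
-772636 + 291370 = -481266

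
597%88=69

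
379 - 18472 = -18093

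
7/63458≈0.000110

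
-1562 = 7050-8612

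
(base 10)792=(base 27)129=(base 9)1070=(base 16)318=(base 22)1e0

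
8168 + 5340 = 13508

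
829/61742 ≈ 0.0134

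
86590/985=17318/197≈87.91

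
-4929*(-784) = 3864336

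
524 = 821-297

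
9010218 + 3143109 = 12153327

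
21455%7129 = 68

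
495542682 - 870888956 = -375346274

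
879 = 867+12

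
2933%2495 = 438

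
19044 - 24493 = -5449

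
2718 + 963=3681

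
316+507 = 823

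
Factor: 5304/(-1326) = -1 * 2^2 = -4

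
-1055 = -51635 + 50580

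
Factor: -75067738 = -1 * 2^1 * 67^1 * 560207^1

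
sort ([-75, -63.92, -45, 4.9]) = [-75, -63.92, -45, 4.9]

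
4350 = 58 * 75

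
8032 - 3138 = 4894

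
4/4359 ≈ 0.000918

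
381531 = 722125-340594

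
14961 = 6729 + 8232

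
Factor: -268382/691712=-1*2^(-8)*7^(-1)*193^(-1)*134191^1=-134191/345856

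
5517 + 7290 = 12807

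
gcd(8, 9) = 1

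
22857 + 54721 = 77578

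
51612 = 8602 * 6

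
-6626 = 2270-8896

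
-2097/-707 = 2 + 683/707 ≈ 2.97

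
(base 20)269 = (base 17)33b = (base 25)1c4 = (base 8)1641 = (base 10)929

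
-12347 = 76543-88890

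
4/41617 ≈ 0.0000961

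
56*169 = 9464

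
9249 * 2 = 18498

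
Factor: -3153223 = -1 * 3153223^1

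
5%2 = 1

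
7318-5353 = 1965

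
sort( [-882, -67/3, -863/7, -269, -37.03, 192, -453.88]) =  [-882, -453.88, -269, -863/7, -37.03, -67/3, 192]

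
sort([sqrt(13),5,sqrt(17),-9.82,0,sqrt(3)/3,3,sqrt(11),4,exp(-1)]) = [-9.82,0,exp(-1),sqrt(3)/3,3,sqrt(11),sqrt(13),4,sqrt(17),5]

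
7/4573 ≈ 0.00153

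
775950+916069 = 1692019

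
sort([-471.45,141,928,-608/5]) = [-471.45,-608/5,141,928]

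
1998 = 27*74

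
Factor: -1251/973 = -1*3^2*7^(-1) = -9/7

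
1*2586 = 2586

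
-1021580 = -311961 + -709619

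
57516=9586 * 6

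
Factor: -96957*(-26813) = 3^6*7^1*19^1*26813^1 = 2599708041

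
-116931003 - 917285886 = -1034216889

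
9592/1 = 9592 = 9592.00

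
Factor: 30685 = 5^1 * 17^1 * 19^2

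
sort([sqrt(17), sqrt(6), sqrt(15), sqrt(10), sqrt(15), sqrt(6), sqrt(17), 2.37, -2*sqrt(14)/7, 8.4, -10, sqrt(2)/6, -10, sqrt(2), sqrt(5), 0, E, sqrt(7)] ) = [-10, -10, -2*sqrt(14)/7, 0, sqrt(2)/6, sqrt(2), sqrt(5), 2.37, sqrt(6), sqrt(6), sqrt(7), E, sqrt(10), sqrt(15), sqrt(15), sqrt(17), sqrt(17), 8.4] 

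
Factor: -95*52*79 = -1*2^2*5^1*13^1*19^1*79^1 = -390260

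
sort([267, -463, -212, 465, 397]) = [-463, -212, 267, 397, 465]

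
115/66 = 1 + 49/66 ≈ 1.74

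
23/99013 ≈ 0.000232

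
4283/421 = 10+73/421 ≈ 10.17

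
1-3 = -2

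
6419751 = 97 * 66183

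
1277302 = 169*7558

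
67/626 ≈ 0.107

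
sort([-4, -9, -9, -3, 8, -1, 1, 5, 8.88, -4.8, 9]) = [-9, -9, -4.8, -4, -3, -1, 1, 5, 8, 8.88, 9]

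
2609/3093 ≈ 0.844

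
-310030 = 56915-366945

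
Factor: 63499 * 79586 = 2^1 * 13^1 * 3061^1 * 63499^1 = 5053631414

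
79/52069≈0.00152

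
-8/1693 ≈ -0.00473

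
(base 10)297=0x129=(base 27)b0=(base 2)100101001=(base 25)bm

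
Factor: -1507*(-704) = 2^6*11^2*137^1 = 1060928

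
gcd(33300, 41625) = 8325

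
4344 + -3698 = 646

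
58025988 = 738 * 78626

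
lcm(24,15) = 120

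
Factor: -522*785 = -1*2^1*3^2*5^1*29^1*157^1 = -409770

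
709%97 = 30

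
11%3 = 2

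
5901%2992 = 2909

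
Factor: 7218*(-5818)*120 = -1*2^5*3^3*5^1*401^1*2909^1 = -5039318880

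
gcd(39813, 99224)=1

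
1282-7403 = -6121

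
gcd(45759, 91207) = 1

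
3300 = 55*60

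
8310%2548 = 666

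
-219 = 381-600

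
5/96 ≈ 0.0521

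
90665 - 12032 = 78633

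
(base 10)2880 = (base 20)740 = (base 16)b40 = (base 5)43010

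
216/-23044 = -54/5761 ≈ -0.00937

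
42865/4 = 10716 + 1/4 = 10716.25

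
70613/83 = 850 + 63/83 ≈ 850.76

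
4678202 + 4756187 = 9434389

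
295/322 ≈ 0.916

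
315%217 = 98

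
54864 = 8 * 6858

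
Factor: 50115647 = 50115647^1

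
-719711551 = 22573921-742285472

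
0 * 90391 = 0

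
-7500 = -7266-234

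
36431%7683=5699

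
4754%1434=452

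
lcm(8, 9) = 72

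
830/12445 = 166/2489 ≈ 0.0667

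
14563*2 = 29126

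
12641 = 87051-74410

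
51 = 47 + 4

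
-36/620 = -9/155 ≈ -0.0581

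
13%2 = 1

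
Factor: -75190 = -1 * 2^1 * 5^1 * 73^1 * 103^1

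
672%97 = 90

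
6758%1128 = 1118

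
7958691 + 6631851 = 14590542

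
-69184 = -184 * 376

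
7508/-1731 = -4-584/1731 ≈ -4.34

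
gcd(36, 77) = 1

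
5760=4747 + 1013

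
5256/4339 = 1 + 917/4339 ≈ 1.21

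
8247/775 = 10 + 497/775 ≈ 10.64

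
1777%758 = 261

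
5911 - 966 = 4945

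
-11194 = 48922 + -60116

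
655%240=175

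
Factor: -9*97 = -1*3^2*97^1 = -873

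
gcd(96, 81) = 3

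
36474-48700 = -12226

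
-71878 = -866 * 83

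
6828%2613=1602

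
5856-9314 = -3458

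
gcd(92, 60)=4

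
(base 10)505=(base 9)621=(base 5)4010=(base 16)1f9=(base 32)fp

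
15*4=60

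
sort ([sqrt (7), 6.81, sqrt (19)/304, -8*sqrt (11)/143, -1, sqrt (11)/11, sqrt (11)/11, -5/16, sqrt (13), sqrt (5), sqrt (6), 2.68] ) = [-1, -5/16, -8*sqrt (11)/143, sqrt (19)/304, sqrt (11)/11, sqrt (11)/11, sqrt (5), sqrt (6), sqrt (7), 2.68, sqrt (13), 6.81] 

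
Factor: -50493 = -1*3^1*16831^1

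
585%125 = 85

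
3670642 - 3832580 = -161938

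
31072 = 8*3884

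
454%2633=454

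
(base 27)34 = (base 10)85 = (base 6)221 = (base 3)10011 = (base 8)125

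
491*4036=1981676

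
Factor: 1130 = 2^1*5^1*113^1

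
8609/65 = 132 + 29/65 ≈ 132.45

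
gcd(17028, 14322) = 66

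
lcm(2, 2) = 2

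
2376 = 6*396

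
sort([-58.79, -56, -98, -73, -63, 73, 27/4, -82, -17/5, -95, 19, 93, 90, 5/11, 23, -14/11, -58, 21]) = [-98, -95, -82, -73, -63, -58.79, -58, -56, -17/5, -14/11, 5/11, 27/4, 19, 21, 23, 73, 90, 93]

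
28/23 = 1 + 5/23 ≈ 1.22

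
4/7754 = 2/3877≈0.000516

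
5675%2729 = 217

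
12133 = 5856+6277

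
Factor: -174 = -1 * 2^1 * 3^1 * 29^1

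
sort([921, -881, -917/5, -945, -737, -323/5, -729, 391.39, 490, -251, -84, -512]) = [-945, -881, -737, -729, -512, -251, -917/5, -84, -323/5, 391.39, 490, 921]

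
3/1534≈0.00196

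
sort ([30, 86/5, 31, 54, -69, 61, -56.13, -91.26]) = [-91.26, -69, -56.13, 86/5, 30, 31, 54, 61]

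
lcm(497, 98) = 6958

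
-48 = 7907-7955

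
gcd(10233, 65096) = 1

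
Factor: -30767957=-1 * 11^1 * 107^1 * 26141^1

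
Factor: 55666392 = 2^3*3^1*2319433^1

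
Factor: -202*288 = -1*2^6*3^2*101^1 = -58176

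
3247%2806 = 441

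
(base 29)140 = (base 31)ur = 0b1110111101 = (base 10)957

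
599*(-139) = -83261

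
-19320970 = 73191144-92512114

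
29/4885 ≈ 0.00594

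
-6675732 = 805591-7481323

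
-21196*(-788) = 16702448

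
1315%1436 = 1315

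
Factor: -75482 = -1 * 2^1 * 11^1 * 47^1 * 73^1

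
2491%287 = 195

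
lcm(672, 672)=672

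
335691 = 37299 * 9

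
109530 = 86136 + 23394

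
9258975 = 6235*1485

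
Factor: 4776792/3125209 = 2^3 * 3^1 * 199033^1 * 3125209^(-1)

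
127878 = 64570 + 63308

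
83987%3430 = 1667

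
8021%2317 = 1070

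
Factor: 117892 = 2^2 * 29473^1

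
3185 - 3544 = -359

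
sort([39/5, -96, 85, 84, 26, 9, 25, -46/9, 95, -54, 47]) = [-96, -54, -46/9, 39/5, 9, 25, 26, 47, 84, 85, 95]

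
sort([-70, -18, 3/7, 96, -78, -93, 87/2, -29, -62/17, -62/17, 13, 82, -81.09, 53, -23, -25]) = [-93, -81.09, -78, -70, -29, -25, -23, -18, -62/17, -62/17, 3/7, 13, 87/2, 53, 82, 96]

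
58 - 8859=-8801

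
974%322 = 8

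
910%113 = 6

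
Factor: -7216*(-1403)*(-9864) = -1*2^7*3^2*11^1*23^1*41^1*61^1*137^1 = -99863609472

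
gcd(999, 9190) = 1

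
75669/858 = 2293/26 ≈ 88.19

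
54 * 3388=182952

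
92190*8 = 737520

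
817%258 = 43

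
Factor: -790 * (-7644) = 2^3 * 3^1 * 5^1 * 7^2 * 13^1 * 79^1 = 6038760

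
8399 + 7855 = 16254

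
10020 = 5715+4305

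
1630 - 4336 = -2706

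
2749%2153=596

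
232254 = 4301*54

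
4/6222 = 2/3111 ≈ 0.000643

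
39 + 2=41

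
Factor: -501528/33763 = -1*2^3*3^1*19^(-1)*1777^(-1)*20897^1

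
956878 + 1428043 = 2384921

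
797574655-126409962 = 671164693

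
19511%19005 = 506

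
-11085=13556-24641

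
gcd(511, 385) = 7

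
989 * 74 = 73186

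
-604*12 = -7248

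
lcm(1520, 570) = 4560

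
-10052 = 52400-62452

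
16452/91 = 180+72/91 ≈ 180.79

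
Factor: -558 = -1 * 2^1 * 3^2 * 31^1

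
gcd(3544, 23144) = 8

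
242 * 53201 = 12874642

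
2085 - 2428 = -343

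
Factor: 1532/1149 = 2^2*3^(-1) = 4/3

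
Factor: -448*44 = -1*2^8*7^1*11^1 = -19712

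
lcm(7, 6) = 42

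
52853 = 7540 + 45313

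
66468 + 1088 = 67556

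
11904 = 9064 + 2840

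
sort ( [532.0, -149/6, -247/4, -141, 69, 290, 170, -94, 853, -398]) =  [-398, -141, -94, -247/4, -149/6, 69, 170, 290, 532.0, 853]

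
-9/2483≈-0.00362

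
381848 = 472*809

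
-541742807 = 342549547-884292354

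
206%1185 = 206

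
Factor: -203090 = -1*2^1*5^1*23^1*883^1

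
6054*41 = 248214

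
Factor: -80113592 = -1 * 2^3 * 13^1 * 83^1 * 9281^1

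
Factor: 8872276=2^2*7^1*43^1*7369^1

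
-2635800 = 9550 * (-276) 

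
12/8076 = 1/673 ≈ 0.00149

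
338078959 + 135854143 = 473933102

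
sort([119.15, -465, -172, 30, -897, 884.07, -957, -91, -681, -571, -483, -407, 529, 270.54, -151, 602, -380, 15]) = [-957, -897, -681, -571, -483, -465, -407, -380, -172, -151, -91, 15, 30, 119.15, 270.54, 529, 602, 884.07]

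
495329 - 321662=173667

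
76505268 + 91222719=167727987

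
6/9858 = 1/1643 ≈ 0.000609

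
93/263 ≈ 0.354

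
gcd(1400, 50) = 50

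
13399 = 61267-47868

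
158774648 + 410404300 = 569178948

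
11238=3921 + 7317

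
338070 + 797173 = 1135243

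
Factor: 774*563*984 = 2^4*3^3*41^1*43^1*563^1 = 428789808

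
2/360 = 1/180 ≈ 0.00556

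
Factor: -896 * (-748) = 2^9 * 7^1 * 11^1 * 17^1 = 670208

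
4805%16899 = 4805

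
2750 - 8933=-6183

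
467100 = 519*900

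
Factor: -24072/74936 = -1*3^1*19^(-1)*29^(-1)*59^1 = -177/551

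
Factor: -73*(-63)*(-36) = -1*2^2*3^4*7^1*73^1 = -165564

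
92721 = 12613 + 80108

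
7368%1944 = 1536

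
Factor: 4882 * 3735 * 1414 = 2^2 * 3^2 * 5^1 * 7^1 * 83^1 * 101^1 * 2441^1 = 25783257780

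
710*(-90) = -63900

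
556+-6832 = -6276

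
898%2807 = 898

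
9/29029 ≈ 0.000310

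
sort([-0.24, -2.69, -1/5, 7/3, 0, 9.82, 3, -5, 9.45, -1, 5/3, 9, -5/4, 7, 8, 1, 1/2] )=[-5, -2.69, -5/4, -1, -0.24, -1/5, 0, 1/2, 1, 5/3, 7/3, 3, 7, 8, 9, 9.45, 9.82] 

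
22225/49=453 + 4/7 ≈ 453.57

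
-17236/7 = -2462 - 2/7≈-2462.29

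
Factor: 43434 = 2^1 * 3^2 * 19^1 * 127^1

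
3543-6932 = -3389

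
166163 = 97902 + 68261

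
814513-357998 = 456515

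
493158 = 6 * 82193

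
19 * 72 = 1368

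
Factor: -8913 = -1 * 3^1 * 2971^1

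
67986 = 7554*9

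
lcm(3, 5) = 15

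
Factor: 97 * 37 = 37^1 * 97^1 = 3589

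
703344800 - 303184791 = 400160009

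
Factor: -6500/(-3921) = 2^2*3^(-1)*5^3*13^1*1307^(-1)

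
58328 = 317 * 184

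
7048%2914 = 1220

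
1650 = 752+898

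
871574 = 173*5038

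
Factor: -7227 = -1 * 3^2 * 11^1 * 73^1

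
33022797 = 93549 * 353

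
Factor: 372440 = 2^3*5^1*9311^1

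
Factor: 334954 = 2^1*373^1*449^1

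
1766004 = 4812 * 367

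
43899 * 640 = 28095360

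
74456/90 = 827 + 13/45 ≈ 827.29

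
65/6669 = 5/513 ≈ 0.00975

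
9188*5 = 45940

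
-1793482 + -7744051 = -9537533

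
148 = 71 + 77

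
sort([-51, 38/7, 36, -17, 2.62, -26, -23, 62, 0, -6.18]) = [-51, -26, -23, -17, -6.18, 0, 2.62, 38/7, 36, 62]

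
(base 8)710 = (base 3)121220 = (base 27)go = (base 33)dr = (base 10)456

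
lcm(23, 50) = 1150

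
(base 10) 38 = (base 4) 212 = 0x26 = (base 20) 1i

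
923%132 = 131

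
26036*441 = 11481876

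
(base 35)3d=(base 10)118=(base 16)76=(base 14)86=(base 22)58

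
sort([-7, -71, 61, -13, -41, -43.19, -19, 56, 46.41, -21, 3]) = [-71, -43.19, -41, -21, -19, -13, -7, 3, 46.41, 56, 61]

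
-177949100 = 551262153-729211253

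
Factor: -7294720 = -1*2^8*5^1*41^1*139^1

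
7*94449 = 661143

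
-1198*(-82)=98236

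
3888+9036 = 12924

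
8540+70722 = 79262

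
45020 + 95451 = 140471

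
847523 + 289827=1137350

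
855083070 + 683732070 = 1538815140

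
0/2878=0=0.00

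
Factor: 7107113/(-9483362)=-1*2^(-1)*7^(-2)*13^1*211^1*2591^1*96769^(-1) 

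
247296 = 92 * 2688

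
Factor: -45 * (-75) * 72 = 2^3 * 3^5 * 5^3 = 243000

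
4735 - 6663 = -1928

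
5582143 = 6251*893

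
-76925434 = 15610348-92535782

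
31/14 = 2 + 3/14 ≈ 2.21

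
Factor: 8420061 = 3^1*13^1*215899^1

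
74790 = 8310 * 9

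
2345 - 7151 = -4806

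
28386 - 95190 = -66804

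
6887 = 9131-2244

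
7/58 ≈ 0.121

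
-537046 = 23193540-23730586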